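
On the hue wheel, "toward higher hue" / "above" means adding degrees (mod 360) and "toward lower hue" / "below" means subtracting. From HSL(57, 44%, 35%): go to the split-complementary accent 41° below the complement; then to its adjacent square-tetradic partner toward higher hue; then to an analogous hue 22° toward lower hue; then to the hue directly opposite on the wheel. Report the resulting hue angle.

84°

split-comp 41° ↓ +139°: 57 + 139 = 196°
square ↑ +90°: 196 + 90 = 286°
analog 22° ↓ −22°: 286 − 22 = 264°
complement +180°: 264 + 180 = 444 → 444 − 360 = 84°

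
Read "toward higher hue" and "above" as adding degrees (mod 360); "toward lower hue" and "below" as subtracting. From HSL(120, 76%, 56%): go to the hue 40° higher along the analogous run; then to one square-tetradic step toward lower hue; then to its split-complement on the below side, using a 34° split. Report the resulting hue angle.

+40° (analog 40° ↑): 120 + 40 = 160°
−90° (square ↓): 160 − 90 = 70°
+146° (split-comp 34° ↓): 70 + 146 = 216°

216°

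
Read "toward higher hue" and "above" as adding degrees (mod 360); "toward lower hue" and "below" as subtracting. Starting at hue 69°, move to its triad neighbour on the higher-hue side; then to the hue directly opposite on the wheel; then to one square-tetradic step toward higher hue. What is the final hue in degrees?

99°

+120° (triadic ↑): 69 + 120 = 189°
+180° (complement): 189 + 180 = 369 → 369 − 360 = 9°
+90° (square ↑): 9 + 90 = 99°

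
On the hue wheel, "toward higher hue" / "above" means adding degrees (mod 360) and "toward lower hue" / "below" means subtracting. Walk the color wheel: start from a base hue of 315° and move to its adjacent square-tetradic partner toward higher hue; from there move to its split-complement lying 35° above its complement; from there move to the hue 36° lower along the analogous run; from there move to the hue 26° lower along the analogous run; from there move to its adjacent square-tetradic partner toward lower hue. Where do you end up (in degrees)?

square ↑ +90°: 315 + 90 = 405 → 405 − 360 = 45°
split-comp 35° ↑ +215°: 45 + 215 = 260°
analog 36° ↓ −36°: 260 − 36 = 224°
analog 26° ↓ −26°: 224 − 26 = 198°
square ↓ −90°: 198 − 90 = 108°

108°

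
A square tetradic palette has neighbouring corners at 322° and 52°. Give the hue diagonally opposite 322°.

A square tetradic scheme places four hues 90° apart; opposite corners are 180° apart.
322 + 180 = 502 → 502 − 360 = 142°

142°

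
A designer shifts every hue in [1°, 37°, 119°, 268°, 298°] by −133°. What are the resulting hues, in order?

1 − 133 = -132 → -132 + 360 = 228°
37 − 133 = -96 → -96 + 360 = 264°
119 − 133 = -14 → -14 + 360 = 346°
268 − 133 = 135°
298 − 133 = 165°

228°, 264°, 346°, 135°, 165°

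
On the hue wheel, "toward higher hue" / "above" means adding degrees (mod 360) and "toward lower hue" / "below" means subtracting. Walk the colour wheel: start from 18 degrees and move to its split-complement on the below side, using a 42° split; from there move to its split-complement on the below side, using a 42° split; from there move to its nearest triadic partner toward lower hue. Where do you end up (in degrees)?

+138° (split-comp 42° ↓): 18 + 138 = 156°
+138° (split-comp 42° ↓): 156 + 138 = 294°
−120° (triadic ↓): 294 − 120 = 174°

174°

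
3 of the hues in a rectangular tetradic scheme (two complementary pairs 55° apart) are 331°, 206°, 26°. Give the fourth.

151°

A rectangular tetradic uses two complementary pairs 55° apart: offsets 0°, 55°, 180°, 235°.
Among {26°, 206°, 331°}, 206° and 26° are a 180° pair.
The remaining hue 331° needs its own complement: 331 + 180 = 511 → 511 − 360 = 151°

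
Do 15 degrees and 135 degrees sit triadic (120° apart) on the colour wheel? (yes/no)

yes

Angular distance: |15 − 135| = 120 = 120°.
Triadic (120° apart) requires 120°.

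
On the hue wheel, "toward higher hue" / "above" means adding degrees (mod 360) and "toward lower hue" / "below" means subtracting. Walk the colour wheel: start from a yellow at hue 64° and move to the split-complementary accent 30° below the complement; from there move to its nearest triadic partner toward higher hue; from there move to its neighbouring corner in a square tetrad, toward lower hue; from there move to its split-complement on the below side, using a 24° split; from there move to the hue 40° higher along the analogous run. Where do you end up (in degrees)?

64 + 150 = 214°   (split-comp 30° ↓)
214 + 120 = 334°   (triadic ↑)
334 − 90 = 244°   (square ↓)
244 + 156 = 400 → 400 − 360 = 40°   (split-comp 24° ↓)
40 + 40 = 80°   (analog 40° ↑)

80°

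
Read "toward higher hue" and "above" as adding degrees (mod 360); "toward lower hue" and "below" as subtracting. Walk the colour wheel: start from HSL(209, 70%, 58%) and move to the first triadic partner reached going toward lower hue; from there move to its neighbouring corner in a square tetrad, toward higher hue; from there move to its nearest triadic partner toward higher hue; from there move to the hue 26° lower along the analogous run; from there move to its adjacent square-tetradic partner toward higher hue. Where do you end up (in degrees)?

209 − 120 = 89°   (triadic ↓)
89 + 90 = 179°   (square ↑)
179 + 120 = 299°   (triadic ↑)
299 − 26 = 273°   (analog 26° ↓)
273 + 90 = 363 → 363 − 360 = 3°   (square ↑)

3°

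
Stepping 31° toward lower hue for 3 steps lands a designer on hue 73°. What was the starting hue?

3 steps of 31° (toward lower hue) give a net shift of −93°.
Start = end − shift: 73 + 93 = 166°

166°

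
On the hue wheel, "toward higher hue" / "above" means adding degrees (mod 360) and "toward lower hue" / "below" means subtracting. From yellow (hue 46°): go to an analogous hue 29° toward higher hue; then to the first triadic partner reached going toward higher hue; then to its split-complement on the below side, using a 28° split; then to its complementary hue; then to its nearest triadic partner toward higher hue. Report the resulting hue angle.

+29° (analog 29° ↑): 46 + 29 = 75°
+120° (triadic ↑): 75 + 120 = 195°
+152° (split-comp 28° ↓): 195 + 152 = 347°
+180° (complement): 347 + 180 = 527 → 527 − 360 = 167°
+120° (triadic ↑): 167 + 120 = 287°

287°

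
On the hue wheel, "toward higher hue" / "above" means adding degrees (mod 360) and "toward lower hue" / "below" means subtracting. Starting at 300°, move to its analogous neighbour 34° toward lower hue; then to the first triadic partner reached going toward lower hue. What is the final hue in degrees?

146°

analog 34° ↓ −34°: 300 − 34 = 266°
triadic ↓ −120°: 266 − 120 = 146°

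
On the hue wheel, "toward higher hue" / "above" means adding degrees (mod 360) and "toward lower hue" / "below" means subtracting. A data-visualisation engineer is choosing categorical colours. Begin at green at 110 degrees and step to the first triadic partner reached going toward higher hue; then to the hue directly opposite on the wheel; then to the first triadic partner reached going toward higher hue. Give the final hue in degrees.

triadic ↑ +120°: 110 + 120 = 230°
complement +180°: 230 + 180 = 410 → 410 − 360 = 50°
triadic ↑ +120°: 50 + 120 = 170°

170°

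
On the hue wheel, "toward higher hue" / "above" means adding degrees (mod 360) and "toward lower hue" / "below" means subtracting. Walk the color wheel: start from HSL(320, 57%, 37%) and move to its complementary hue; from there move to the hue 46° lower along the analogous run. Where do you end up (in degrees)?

320 + 180 = 500 → 500 − 360 = 140°   (complement)
140 − 46 = 94°   (analog 46° ↓)

94°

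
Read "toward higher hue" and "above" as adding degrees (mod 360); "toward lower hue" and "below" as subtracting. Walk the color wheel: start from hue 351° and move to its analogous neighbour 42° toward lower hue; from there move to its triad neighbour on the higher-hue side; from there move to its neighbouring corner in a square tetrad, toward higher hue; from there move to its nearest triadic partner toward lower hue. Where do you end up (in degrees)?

39°

351 − 42 = 309°   (analog 42° ↓)
309 + 120 = 429 → 429 − 360 = 69°   (triadic ↑)
69 + 90 = 159°   (square ↑)
159 − 120 = 39°   (triadic ↓)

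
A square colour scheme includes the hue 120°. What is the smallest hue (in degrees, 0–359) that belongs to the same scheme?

30°

A square tetradic scheme places four hues every 90°.
The full set through 120° is {30°, 120°, 210°, 300°}.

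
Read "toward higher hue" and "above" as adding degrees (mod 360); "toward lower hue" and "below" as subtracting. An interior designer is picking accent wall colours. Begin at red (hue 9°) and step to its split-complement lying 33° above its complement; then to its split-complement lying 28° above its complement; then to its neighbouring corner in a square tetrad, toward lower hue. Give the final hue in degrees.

9 + 213 = 222°   (split-comp 33° ↑)
222 + 208 = 430 → 430 − 360 = 70°   (split-comp 28° ↑)
70 − 90 = -20 → -20 + 360 = 340°   (square ↓)

340°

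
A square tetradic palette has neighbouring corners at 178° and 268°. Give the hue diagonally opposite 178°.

A square tetradic scheme places four hues 90° apart; opposite corners are 180° apart.
178 + 180 = 358°

358°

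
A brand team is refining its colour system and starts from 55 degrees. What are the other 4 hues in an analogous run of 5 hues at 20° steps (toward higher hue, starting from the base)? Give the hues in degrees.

Analogous hues sit every 20° along the wheel.
55 + 20 = 75°
55 + 40 = 95°
55 + 60 = 115°
55 + 80 = 135°

75°, 95°, 115° and 135°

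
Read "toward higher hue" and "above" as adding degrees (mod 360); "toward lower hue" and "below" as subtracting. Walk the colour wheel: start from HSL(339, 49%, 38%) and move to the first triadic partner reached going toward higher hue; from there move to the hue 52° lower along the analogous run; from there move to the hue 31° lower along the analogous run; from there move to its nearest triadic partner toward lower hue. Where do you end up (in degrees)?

339 + 120 = 459 → 459 − 360 = 99°   (triadic ↑)
99 − 52 = 47°   (analog 52° ↓)
47 − 31 = 16°   (analog 31° ↓)
16 − 120 = -104 → -104 + 360 = 256°   (triadic ↓)

256°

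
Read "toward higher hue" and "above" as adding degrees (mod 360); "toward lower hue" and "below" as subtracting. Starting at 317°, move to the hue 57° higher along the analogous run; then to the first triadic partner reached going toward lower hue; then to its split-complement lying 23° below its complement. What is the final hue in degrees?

analog 57° ↑ +57°: 317 + 57 = 374 → 374 − 360 = 14°
triadic ↓ −120°: 14 − 120 = -106 → -106 + 360 = 254°
split-comp 23° ↓ +157°: 254 + 157 = 411 → 411 − 360 = 51°

51°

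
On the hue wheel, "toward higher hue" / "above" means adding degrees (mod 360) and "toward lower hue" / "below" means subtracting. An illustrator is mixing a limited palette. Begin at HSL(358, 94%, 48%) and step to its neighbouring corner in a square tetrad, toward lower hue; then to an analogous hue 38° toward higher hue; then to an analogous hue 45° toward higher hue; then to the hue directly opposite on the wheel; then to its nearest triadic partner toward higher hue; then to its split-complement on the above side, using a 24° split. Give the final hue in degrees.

square ↓ −90°: 358 − 90 = 268°
analog 38° ↑ +38°: 268 + 38 = 306°
analog 45° ↑ +45°: 306 + 45 = 351°
complement +180°: 351 + 180 = 531 → 531 − 360 = 171°
triadic ↑ +120°: 171 + 120 = 291°
split-comp 24° ↑ +204°: 291 + 204 = 495 → 495 − 360 = 135°

135°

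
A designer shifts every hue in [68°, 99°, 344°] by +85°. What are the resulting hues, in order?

153°, 184°, 69°

68 + 85 = 153°
99 + 85 = 184°
344 + 85 = 429 → 429 − 360 = 69°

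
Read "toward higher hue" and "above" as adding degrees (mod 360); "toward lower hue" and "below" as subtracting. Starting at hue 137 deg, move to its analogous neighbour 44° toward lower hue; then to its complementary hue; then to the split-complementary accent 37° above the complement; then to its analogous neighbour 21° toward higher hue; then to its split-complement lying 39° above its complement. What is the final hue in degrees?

−44° (analog 44° ↓): 137 − 44 = 93°
+180° (complement): 93 + 180 = 273°
+217° (split-comp 37° ↑): 273 + 217 = 490 → 490 − 360 = 130°
+21° (analog 21° ↑): 130 + 21 = 151°
+219° (split-comp 39° ↑): 151 + 219 = 370 → 370 − 360 = 10°

10°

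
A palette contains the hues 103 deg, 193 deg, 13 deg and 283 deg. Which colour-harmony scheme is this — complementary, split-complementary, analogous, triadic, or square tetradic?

square tetradic

Sort the hues: 13°, 103°, 193°, 283°.
Successive gaps around the wheel: 90°, 90°, 90°, 90°.
Four hues every 90° form a square tetradic scheme.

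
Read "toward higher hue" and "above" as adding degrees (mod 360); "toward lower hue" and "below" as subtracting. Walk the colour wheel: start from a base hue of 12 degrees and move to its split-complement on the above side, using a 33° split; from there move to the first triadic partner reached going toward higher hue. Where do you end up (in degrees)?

345°

split-comp 33° ↑ +213°: 12 + 213 = 225°
triadic ↑ +120°: 225 + 120 = 345°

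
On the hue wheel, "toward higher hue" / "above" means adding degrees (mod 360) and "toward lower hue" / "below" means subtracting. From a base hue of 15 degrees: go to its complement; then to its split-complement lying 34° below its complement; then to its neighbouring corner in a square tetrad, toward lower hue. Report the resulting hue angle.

+180° (complement): 15 + 180 = 195°
+146° (split-comp 34° ↓): 195 + 146 = 341°
−90° (square ↓): 341 − 90 = 251°

251°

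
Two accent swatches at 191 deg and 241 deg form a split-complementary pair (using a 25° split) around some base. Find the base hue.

The accents sit 25° either side of the complement, so the complement is their short-arc midpoint on the wheel.
Short-arc midpoint of 191° and 241°: 216°.
Base is 180° from the complement: 216 − 180 = 36°

36°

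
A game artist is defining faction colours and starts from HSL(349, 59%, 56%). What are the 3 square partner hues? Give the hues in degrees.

A square tetradic scheme places four hues every 90°.
349 + 90 = 439 → 439 − 360 = 79°
349 + 180 = 529 → 529 − 360 = 169°
349 + 270 = 619 → 619 − 360 = 259°

79°, 169° and 259°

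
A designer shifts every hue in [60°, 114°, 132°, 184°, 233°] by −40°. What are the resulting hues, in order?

60 − 40 = 20°
114 − 40 = 74°
132 − 40 = 92°
184 − 40 = 144°
233 − 40 = 193°

20°, 74°, 92°, 144°, 193°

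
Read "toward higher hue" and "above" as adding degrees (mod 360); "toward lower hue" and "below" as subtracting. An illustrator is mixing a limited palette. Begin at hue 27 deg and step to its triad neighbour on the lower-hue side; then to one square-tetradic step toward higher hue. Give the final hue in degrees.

27 − 120 = -93 → -93 + 360 = 267°   (triadic ↓)
267 + 90 = 357°   (square ↑)

357°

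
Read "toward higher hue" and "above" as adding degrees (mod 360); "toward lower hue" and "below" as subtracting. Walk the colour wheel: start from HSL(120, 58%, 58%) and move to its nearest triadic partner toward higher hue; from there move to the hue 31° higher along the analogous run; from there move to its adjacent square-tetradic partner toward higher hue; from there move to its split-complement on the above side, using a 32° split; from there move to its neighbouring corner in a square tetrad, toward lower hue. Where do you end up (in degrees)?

120 + 120 = 240°   (triadic ↑)
240 + 31 = 271°   (analog 31° ↑)
271 + 90 = 361 → 361 − 360 = 1°   (square ↑)
1 + 212 = 213°   (split-comp 32° ↑)
213 − 90 = 123°   (square ↓)

123°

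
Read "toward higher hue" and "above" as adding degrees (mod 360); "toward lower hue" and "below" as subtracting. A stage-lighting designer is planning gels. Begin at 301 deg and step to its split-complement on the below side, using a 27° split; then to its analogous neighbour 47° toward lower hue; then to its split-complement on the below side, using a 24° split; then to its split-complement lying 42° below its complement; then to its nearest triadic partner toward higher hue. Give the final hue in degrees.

101°

split-comp 27° ↓ +153°: 301 + 153 = 454 → 454 − 360 = 94°
analog 47° ↓ −47°: 94 − 47 = 47°
split-comp 24° ↓ +156°: 47 + 156 = 203°
split-comp 42° ↓ +138°: 203 + 138 = 341°
triadic ↑ +120°: 341 + 120 = 461 → 461 − 360 = 101°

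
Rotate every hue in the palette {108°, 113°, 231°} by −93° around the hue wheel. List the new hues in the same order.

108 − 93 = 15°
113 − 93 = 20°
231 − 93 = 138°

15°, 20°, 138°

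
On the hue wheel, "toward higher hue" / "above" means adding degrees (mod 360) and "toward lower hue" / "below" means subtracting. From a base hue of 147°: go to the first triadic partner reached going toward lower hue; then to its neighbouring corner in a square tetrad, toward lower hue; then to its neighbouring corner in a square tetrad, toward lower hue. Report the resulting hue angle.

207°

−120° (triadic ↓): 147 − 120 = 27°
−90° (square ↓): 27 − 90 = -63 → -63 + 360 = 297°
−90° (square ↓): 297 − 90 = 207°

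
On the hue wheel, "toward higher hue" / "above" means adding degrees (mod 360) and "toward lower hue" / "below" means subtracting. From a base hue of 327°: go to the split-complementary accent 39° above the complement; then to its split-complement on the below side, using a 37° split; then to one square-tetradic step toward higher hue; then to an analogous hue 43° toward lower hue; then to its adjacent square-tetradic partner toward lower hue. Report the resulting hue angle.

286°

split-comp 39° ↑ +219°: 327 + 219 = 546 → 546 − 360 = 186°
split-comp 37° ↓ +143°: 186 + 143 = 329°
square ↑ +90°: 329 + 90 = 419 → 419 − 360 = 59°
analog 43° ↓ −43°: 59 − 43 = 16°
square ↓ −90°: 16 − 90 = -74 → -74 + 360 = 286°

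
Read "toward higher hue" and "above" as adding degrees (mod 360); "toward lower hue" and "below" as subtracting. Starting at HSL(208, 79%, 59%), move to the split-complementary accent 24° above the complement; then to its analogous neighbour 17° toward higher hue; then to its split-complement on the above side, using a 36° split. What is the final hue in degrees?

285°

+204° (split-comp 24° ↑): 208 + 204 = 412 → 412 − 360 = 52°
+17° (analog 17° ↑): 52 + 17 = 69°
+216° (split-comp 36° ↑): 69 + 216 = 285°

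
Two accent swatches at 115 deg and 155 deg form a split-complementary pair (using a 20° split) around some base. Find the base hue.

315°

The accents sit 20° either side of the complement, so the complement is their short-arc midpoint on the wheel.
Short-arc midpoint of 115° and 155°: 135°.
Base is 180° from the complement: 135 − 180 = -45 → -45 + 360 = 315°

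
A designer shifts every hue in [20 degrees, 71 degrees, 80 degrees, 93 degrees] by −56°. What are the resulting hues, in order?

324°, 15°, 24°, 37°

20 − 56 = -36 → -36 + 360 = 324°
71 − 56 = 15°
80 − 56 = 24°
93 − 56 = 37°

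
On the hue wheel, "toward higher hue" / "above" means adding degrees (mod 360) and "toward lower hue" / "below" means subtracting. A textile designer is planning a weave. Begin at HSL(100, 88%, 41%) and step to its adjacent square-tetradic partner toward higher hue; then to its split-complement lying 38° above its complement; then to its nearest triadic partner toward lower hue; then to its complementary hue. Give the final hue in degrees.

108°

+90° (square ↑): 100 + 90 = 190°
+218° (split-comp 38° ↑): 190 + 218 = 408 → 408 − 360 = 48°
−120° (triadic ↓): 48 − 120 = -72 → -72 + 360 = 288°
+180° (complement): 288 + 180 = 468 → 468 − 360 = 108°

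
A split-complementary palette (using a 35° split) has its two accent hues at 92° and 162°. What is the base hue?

307°

The accents sit 35° either side of the complement, so the complement is their short-arc midpoint on the wheel.
Short-arc midpoint of 92° and 162°: 127°.
Base is 180° from the complement: 127 − 180 = -53 → -53 + 360 = 307°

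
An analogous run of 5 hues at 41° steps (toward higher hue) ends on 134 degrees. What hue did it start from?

330°

4 steps of 41° (toward higher hue) give a net shift of +164°.
Start = end − shift: 134 − 164 = -30 → -30 + 360 = 330°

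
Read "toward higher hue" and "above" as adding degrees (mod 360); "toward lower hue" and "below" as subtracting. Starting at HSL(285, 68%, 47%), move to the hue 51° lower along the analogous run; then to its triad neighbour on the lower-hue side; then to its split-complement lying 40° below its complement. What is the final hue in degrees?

254°

285 − 51 = 234°   (analog 51° ↓)
234 − 120 = 114°   (triadic ↓)
114 + 140 = 254°   (split-comp 40° ↓)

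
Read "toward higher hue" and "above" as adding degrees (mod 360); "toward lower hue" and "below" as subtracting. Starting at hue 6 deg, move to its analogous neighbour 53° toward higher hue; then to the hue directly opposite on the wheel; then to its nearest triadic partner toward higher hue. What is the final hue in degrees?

359°

analog 53° ↑ +53°: 6 + 53 = 59°
complement +180°: 59 + 180 = 239°
triadic ↑ +120°: 239 + 120 = 359°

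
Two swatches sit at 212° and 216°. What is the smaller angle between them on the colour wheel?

4°

|212 − 216| = 4.
4 ≤ 180, so the shorter arc is 4°.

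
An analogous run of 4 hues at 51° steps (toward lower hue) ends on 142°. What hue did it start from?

295°

3 steps of 51° (toward lower hue) give a net shift of −153°.
Start = end − shift: 142 + 153 = 295°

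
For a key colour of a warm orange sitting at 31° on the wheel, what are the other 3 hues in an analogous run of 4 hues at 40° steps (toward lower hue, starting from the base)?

351°, 311°, 271°

Analogous hues sit every 40° along the wheel.
31 − 40 = -9 → -9 + 360 = 351°
31 − 80 = -49 → -49 + 360 = 311°
31 − 120 = -89 → -89 + 360 = 271°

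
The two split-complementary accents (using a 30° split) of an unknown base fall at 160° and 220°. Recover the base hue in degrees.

10°

The accents sit 30° either side of the complement, so the complement is their short-arc midpoint on the wheel.
Short-arc midpoint of 160° and 220°: 190°.
Base is 180° from the complement: 190 − 180 = 10°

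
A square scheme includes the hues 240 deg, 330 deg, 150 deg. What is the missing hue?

60°

A square tetradic scheme places four hues every 90°.
The full set through 150° is {60°, 150°, 240°, 330°}.
Given {150°, 240°, 330°}, the missing hue is 60°.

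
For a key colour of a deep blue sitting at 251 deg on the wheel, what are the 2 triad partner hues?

11° and 131°

A triad places three hues 120° apart.
251 + 120 = 371 → 371 − 360 = 11°
251 + 240 = 491 → 491 − 360 = 131°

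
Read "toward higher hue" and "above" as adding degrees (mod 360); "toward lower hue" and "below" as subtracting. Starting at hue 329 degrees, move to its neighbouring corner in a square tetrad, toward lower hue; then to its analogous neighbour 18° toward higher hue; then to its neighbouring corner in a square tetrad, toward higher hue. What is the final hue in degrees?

347°

−90° (square ↓): 329 − 90 = 239°
+18° (analog 18° ↑): 239 + 18 = 257°
+90° (square ↑): 257 + 90 = 347°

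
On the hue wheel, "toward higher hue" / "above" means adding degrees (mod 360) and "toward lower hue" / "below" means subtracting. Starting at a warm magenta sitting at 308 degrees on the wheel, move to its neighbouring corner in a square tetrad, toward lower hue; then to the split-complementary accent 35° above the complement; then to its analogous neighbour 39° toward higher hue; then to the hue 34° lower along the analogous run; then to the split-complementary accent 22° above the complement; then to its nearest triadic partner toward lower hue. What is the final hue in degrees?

160°

308 − 90 = 218°   (square ↓)
218 + 215 = 433 → 433 − 360 = 73°   (split-comp 35° ↑)
73 + 39 = 112°   (analog 39° ↑)
112 − 34 = 78°   (analog 34° ↓)
78 + 202 = 280°   (split-comp 22° ↑)
280 − 120 = 160°   (triadic ↓)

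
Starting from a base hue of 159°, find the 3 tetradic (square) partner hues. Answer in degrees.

249°, 339°, 69°

A square tetradic scheme places four hues every 90°.
159 + 90 = 249°
159 + 180 = 339°
159 + 270 = 429 → 429 − 360 = 69°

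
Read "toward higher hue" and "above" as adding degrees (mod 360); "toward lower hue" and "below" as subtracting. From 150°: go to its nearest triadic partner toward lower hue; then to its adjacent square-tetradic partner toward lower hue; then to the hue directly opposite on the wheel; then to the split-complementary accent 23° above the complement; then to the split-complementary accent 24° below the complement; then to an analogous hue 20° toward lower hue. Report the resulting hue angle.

triadic ↓ −120°: 150 − 120 = 30°
square ↓ −90°: 30 − 90 = -60 → -60 + 360 = 300°
complement +180°: 300 + 180 = 480 → 480 − 360 = 120°
split-comp 23° ↑ +203°: 120 + 203 = 323°
split-comp 24° ↓ +156°: 323 + 156 = 479 → 479 − 360 = 119°
analog 20° ↓ −20°: 119 − 20 = 99°

99°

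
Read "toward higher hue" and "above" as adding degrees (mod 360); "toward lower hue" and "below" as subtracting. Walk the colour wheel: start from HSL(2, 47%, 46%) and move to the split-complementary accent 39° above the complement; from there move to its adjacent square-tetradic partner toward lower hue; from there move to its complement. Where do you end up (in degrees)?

311°

+219° (split-comp 39° ↑): 2 + 219 = 221°
−90° (square ↓): 221 − 90 = 131°
+180° (complement): 131 + 180 = 311°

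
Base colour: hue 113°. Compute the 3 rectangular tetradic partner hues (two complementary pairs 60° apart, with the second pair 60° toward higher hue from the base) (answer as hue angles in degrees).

A rectangular tetradic uses two complementary pairs 60° apart: offsets 0°, 60°, 180°, 240°.
113 + 60 = 173°
113 + 180 = 293°
113 + 240 = 353°

173°, 293°, 353°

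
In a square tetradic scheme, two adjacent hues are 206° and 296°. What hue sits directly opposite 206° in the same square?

A square tetradic scheme places four hues 90° apart; opposite corners are 180° apart.
206 + 180 = 386 → 386 − 360 = 26°

26°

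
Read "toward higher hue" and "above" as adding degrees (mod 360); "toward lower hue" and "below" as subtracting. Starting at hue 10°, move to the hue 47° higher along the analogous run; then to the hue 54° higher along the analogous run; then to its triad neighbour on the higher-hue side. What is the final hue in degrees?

10 + 47 = 57°   (analog 47° ↑)
57 + 54 = 111°   (analog 54° ↑)
111 + 120 = 231°   (triadic ↑)

231°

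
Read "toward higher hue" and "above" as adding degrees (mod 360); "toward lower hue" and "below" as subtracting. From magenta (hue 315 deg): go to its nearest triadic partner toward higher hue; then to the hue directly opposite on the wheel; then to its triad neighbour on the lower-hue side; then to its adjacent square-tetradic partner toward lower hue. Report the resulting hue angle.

45°

315 + 120 = 435 → 435 − 360 = 75°   (triadic ↑)
75 + 180 = 255°   (complement)
255 − 120 = 135°   (triadic ↓)
135 − 90 = 45°   (square ↓)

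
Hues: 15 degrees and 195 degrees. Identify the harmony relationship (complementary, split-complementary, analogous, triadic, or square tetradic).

Sort the hues: 15°, 195°.
Successive gaps around the wheel: 180°, 180°.
Two hues 180° apart are complementary.

complementary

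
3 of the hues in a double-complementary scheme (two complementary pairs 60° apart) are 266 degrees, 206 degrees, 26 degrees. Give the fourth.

A rectangular tetradic uses two complementary pairs 60° apart: offsets 0°, 60°, 180°, 240°.
Among {26°, 206°, 266°}, 26° and 206° are a 180° pair.
The remaining hue 266° needs its own complement: 266 + 180 = 446 → 446 − 360 = 86°

86°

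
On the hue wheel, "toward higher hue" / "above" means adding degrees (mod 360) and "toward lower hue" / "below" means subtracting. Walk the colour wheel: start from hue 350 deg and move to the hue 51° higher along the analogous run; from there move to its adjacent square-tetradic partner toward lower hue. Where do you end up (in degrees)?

311°

analog 51° ↑ +51°: 350 + 51 = 401 → 401 − 360 = 41°
square ↓ −90°: 41 − 90 = -49 → -49 + 360 = 311°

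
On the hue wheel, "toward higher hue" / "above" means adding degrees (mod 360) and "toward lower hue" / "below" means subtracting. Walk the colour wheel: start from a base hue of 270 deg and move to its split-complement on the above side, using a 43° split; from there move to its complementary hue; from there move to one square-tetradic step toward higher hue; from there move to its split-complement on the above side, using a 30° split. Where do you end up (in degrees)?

253°

+223° (split-comp 43° ↑): 270 + 223 = 493 → 493 − 360 = 133°
+180° (complement): 133 + 180 = 313°
+90° (square ↑): 313 + 90 = 403 → 403 − 360 = 43°
+210° (split-comp 30° ↑): 43 + 210 = 253°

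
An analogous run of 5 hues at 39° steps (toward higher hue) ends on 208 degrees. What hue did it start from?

52°

4 steps of 39° (toward higher hue) give a net shift of +156°.
Start = end − shift: 208 − 156 = 52°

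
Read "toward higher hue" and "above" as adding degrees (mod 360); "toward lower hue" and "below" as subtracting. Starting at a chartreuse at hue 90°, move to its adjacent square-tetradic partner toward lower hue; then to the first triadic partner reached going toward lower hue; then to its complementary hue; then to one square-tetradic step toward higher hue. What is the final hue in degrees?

150°

square ↓ −90°: 90 − 90 = 0°
triadic ↓ −120°: 0 − 120 = -120 → -120 + 360 = 240°
complement +180°: 240 + 180 = 420 → 420 − 360 = 60°
square ↑ +90°: 60 + 90 = 150°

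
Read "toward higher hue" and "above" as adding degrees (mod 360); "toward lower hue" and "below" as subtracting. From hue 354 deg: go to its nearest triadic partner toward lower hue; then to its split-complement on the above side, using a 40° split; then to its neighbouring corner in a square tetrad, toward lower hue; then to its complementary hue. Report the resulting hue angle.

184°

triadic ↓ −120°: 354 − 120 = 234°
split-comp 40° ↑ +220°: 234 + 220 = 454 → 454 − 360 = 94°
square ↓ −90°: 94 − 90 = 4°
complement +180°: 4 + 180 = 184°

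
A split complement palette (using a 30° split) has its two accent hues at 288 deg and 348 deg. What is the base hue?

The accents sit 30° either side of the complement, so the complement is their short-arc midpoint on the wheel.
Short-arc midpoint of 288° and 348°: 318°.
Base is 180° from the complement: 318 − 180 = 138°

138°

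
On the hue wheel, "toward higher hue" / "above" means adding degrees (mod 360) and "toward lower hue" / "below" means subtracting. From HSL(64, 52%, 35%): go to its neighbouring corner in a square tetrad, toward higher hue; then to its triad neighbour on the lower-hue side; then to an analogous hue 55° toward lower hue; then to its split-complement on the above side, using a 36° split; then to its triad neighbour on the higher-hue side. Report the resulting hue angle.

315°

+90° (square ↑): 64 + 90 = 154°
−120° (triadic ↓): 154 − 120 = 34°
−55° (analog 55° ↓): 34 − 55 = -21 → -21 + 360 = 339°
+216° (split-comp 36° ↑): 339 + 216 = 555 → 555 − 360 = 195°
+120° (triadic ↑): 195 + 120 = 315°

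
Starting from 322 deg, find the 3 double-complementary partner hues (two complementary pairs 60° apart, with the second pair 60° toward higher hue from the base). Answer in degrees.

22°, 142° and 202°

A rectangular tetradic uses two complementary pairs 60° apart: offsets 0°, 60°, 180°, 240°.
322 + 60 = 382 → 382 − 360 = 22°
322 + 180 = 502 → 502 − 360 = 142°
322 + 240 = 562 → 562 − 360 = 202°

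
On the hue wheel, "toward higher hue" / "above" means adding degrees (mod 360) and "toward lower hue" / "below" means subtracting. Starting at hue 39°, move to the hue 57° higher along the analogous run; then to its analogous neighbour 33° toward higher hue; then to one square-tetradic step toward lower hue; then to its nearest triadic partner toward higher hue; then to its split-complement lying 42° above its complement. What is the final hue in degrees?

21°

39 + 57 = 96°   (analog 57° ↑)
96 + 33 = 129°   (analog 33° ↑)
129 − 90 = 39°   (square ↓)
39 + 120 = 159°   (triadic ↑)
159 + 222 = 381 → 381 − 360 = 21°   (split-comp 42° ↑)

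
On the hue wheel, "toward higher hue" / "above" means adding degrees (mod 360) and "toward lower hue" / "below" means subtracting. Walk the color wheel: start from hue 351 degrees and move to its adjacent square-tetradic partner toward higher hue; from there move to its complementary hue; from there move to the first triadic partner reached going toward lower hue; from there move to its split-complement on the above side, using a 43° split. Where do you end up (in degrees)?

+90° (square ↑): 351 + 90 = 441 → 441 − 360 = 81°
+180° (complement): 81 + 180 = 261°
−120° (triadic ↓): 261 − 120 = 141°
+223° (split-comp 43° ↑): 141 + 223 = 364 → 364 − 360 = 4°

4°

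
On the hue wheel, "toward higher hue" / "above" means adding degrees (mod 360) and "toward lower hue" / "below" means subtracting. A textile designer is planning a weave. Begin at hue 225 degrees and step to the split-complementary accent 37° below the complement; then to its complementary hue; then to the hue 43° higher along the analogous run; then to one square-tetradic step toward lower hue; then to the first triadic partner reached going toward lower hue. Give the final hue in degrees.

21°

+143° (split-comp 37° ↓): 225 + 143 = 368 → 368 − 360 = 8°
+180° (complement): 8 + 180 = 188°
+43° (analog 43° ↑): 188 + 43 = 231°
−90° (square ↓): 231 − 90 = 141°
−120° (triadic ↓): 141 − 120 = 21°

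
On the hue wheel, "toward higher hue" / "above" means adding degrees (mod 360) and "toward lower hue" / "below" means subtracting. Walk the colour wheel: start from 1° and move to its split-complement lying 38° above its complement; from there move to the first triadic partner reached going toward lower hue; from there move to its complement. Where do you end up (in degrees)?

279°

split-comp 38° ↑ +218°: 1 + 218 = 219°
triadic ↓ −120°: 219 − 120 = 99°
complement +180°: 99 + 180 = 279°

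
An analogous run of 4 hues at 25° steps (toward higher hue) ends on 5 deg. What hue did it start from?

290°

3 steps of 25° (toward higher hue) give a net shift of +75°.
Start = end − shift: 5 − 75 = -70 → -70 + 360 = 290°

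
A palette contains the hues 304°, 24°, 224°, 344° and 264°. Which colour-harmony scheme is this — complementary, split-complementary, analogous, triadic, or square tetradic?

analogous

Sort the hues: 24°, 224°, 264°, 304°, 344°.
Successive gaps around the wheel: 200°, 40°, 40°, 40°, 40°.
A run of hues at equal small steps (40°) with one large closing gap is an analogous group.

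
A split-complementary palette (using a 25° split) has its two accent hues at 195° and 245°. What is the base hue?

The accents sit 25° either side of the complement, so the complement is their short-arc midpoint on the wheel.
Short-arc midpoint of 195° and 245°: 220°.
Base is 180° from the complement: 220 − 180 = 40°

40°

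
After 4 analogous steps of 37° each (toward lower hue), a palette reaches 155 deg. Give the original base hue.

4 steps of 37° (toward lower hue) give a net shift of −148°.
Start = end − shift: 155 + 148 = 303°

303°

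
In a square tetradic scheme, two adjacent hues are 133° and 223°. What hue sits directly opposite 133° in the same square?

313°

A square tetradic scheme places four hues 90° apart; opposite corners are 180° apart.
133 + 180 = 313°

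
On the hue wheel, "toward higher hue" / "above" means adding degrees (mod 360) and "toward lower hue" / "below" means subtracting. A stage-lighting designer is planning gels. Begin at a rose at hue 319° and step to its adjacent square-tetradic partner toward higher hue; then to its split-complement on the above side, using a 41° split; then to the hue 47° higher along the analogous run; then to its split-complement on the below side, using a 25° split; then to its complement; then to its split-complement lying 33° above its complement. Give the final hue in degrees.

319 + 90 = 409 → 409 − 360 = 49°   (square ↑)
49 + 221 = 270°   (split-comp 41° ↑)
270 + 47 = 317°   (analog 47° ↑)
317 + 155 = 472 → 472 − 360 = 112°   (split-comp 25° ↓)
112 + 180 = 292°   (complement)
292 + 213 = 505 → 505 − 360 = 145°   (split-comp 33° ↑)

145°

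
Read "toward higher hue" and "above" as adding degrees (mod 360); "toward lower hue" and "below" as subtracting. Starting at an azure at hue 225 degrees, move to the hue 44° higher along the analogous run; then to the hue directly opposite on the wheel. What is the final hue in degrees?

225 + 44 = 269°   (analog 44° ↑)
269 + 180 = 449 → 449 − 360 = 89°   (complement)

89°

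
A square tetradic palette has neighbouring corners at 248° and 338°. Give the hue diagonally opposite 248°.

A square tetradic scheme places four hues 90° apart; opposite corners are 180° apart.
248 + 180 = 428 → 428 − 360 = 68°

68°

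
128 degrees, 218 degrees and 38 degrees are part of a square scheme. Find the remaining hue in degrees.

A square tetradic scheme places four hues every 90°.
The full set through 38° is {38°, 128°, 218°, 308°}.
Given {38°, 128°, 218°}, the missing hue is 308°.

308°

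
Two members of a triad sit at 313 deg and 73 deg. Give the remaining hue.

A triad spaces three hues 120° apart.
The full set is {73°, 193°, 313°}.

193°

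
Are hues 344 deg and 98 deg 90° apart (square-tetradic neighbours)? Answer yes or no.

no

Angular distance: |344 − 98| = 246; shorter arc = 360 − 246 = 114°.
90° apart (square-tetradic neighbours) requires 90°.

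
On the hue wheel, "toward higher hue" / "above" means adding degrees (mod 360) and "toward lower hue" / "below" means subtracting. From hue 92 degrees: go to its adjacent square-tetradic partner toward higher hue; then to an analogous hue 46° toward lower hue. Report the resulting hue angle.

136°

square ↑ +90°: 92 + 90 = 182°
analog 46° ↓ −46°: 182 − 46 = 136°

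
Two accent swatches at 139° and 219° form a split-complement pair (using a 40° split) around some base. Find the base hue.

359°

The accents sit 40° either side of the complement, so the complement is their short-arc midpoint on the wheel.
Short-arc midpoint of 139° and 219°: 179°.
Base is 180° from the complement: 179 − 180 = -1 → -1 + 360 = 359°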